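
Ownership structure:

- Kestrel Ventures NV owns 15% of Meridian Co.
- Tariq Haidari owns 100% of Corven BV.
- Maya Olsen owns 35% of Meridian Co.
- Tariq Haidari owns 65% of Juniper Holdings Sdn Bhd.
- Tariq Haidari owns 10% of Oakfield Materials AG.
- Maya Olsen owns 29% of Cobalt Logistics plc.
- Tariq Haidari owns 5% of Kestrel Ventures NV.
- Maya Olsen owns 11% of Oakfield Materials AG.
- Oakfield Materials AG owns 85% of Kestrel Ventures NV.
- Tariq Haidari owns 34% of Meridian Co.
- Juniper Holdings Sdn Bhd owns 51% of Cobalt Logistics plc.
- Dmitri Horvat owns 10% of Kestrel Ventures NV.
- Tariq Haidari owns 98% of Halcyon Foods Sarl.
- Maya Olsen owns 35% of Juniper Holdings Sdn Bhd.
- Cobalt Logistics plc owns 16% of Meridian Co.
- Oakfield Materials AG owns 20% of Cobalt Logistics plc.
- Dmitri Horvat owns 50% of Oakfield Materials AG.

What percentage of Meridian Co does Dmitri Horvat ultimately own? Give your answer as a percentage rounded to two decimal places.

Dmitri reaches Meridian along 3 paths.
Via Oakfield → Cobalt: 50% × 20% × 16% = 1.6%.
Via Oakfield → Kestrel: 50% × 85% × 15% = 6.375%.
Via Kestrel: 10% × 15% = 1.5%.
Total: 1.6% + 6.375% + 1.5% = 9.475%.
Rounded: 9.48%.

9.48%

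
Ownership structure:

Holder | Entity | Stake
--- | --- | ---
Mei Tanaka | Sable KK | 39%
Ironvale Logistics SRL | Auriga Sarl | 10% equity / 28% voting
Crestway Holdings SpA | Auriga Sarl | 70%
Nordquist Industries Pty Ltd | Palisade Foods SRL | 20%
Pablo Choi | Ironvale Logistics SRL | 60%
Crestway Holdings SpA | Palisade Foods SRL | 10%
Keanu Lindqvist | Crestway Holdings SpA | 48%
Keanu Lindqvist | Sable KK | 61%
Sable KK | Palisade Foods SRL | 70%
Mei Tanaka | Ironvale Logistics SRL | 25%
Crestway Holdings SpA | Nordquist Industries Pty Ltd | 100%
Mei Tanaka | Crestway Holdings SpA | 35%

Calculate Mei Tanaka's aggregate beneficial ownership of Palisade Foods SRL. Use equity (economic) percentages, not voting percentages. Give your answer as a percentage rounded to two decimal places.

Mei reaches Palisade along 3 paths.
Via Crestway → Nordquist: 35% × 100% × 20% = 7%.
Via Sable: 39% × 70% = 27.3%.
Via Crestway: 35% × 10% = 3.5%.
Total: 7% + 27.3% + 3.5% = 37.8%.
Rounded: 37.80%.

37.80%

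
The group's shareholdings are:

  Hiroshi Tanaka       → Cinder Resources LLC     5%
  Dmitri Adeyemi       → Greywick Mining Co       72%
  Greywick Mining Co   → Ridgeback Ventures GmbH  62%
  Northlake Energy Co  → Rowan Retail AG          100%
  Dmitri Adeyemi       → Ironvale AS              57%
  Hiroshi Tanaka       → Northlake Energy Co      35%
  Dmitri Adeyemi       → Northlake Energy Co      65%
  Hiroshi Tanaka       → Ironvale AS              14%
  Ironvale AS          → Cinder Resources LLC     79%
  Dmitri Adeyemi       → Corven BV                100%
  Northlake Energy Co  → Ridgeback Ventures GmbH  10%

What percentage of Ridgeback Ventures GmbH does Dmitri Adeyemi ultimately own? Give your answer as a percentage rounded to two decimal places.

Dmitri reaches Ridgeback along 2 paths.
Via Greywick: 72% × 62% = 44.64%.
Via Northlake: 65% × 10% = 6.5%.
Total: 44.64% + 6.5% = 51.14%.

51.14%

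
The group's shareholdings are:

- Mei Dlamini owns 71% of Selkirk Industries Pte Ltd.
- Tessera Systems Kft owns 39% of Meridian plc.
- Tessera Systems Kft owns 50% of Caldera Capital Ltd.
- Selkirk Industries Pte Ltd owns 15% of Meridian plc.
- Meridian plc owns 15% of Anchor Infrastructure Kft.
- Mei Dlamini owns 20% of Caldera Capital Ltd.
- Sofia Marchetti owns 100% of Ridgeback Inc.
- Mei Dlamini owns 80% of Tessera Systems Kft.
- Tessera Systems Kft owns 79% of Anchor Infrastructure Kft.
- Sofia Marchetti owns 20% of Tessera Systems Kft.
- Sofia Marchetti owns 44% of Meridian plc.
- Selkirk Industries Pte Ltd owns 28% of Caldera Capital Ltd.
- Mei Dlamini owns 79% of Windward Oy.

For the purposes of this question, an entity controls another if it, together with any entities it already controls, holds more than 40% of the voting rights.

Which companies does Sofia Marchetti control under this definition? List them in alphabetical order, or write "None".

Sofia holds 44% of Meridian, so Sofia controls Meridian.
Sofia holds 100% of Ridgeback, so Sofia controls Ridgeback.
No other company's threshold is met.

Meridian plc, Ridgeback Inc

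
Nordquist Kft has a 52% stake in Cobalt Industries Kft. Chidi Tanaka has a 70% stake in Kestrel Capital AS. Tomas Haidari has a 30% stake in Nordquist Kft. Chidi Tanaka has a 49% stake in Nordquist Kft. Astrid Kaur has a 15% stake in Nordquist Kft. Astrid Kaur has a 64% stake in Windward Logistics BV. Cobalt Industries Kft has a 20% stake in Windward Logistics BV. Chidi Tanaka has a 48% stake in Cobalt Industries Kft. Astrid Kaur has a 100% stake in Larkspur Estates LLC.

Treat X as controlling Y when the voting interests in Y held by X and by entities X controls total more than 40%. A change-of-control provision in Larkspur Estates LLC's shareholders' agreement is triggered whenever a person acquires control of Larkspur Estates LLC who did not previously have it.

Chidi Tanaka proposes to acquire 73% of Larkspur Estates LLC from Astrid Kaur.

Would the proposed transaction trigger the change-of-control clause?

The purchase adds only to Chidi's holdings (Astrid's stake shrinks), so Chidi is the only person who could newly come to control Larkspur.
Chidi holds 49% of Nordquist, so Chidi controls Nordquist.
Chidi and Nordquist together hold 48% + 52% = 100% of Cobalt, so Chidi controls Cobalt.
Chidi holds 70% of Kestrel, so Chidi controls Kestrel.
Neither Chidi nor any entity Chidi controls holds any voting interest in Larkspur.
So before the transaction, Chidi does not control Larkspur.
After the purchase, Chidi holds 73% of Larkspur directly, and Astrid's stake falls to 27%.
Chidi holds 73% of Larkspur, so Chidi controls Larkspur.
Chidi did not control Larkspur before and does after, so the clause is triggered.

Yes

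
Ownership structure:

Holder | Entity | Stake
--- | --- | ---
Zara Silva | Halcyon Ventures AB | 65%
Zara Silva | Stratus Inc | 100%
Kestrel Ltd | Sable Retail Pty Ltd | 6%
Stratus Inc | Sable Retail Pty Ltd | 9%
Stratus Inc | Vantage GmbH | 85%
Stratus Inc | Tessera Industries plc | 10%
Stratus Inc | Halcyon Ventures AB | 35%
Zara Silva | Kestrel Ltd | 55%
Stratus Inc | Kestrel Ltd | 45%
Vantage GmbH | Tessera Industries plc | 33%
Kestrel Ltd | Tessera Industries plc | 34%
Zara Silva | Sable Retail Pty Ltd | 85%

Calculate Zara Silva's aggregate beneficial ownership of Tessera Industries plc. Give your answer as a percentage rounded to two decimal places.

Zara reaches Tessera along 4 paths.
Via Stratus: 100% × 10% = 10%.
Via Stratus → Kestrel: 100% × 45% × 34% = 15.3%.
Via Kestrel: 55% × 34% = 18.7%.
Via Stratus → Vantage: 100% × 85% × 33% = 28.05%.
Total: 10% + 15.3% + 18.7% + 28.05% = 72.05%.

72.05%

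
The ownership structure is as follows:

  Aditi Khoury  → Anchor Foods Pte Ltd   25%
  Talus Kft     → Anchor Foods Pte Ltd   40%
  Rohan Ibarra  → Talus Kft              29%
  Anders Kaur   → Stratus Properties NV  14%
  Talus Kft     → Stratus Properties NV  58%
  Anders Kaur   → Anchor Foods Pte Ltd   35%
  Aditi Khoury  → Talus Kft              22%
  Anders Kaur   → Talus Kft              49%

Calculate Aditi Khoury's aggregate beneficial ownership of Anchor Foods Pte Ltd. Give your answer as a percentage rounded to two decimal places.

Aditi reaches Anchor along 2 paths.
Direct stake: 25% = 25%.
Via Talus: 22% × 40% = 8.8%.
Total: 25% + 8.8% = 33.8%.
Rounded: 33.80%.

33.80%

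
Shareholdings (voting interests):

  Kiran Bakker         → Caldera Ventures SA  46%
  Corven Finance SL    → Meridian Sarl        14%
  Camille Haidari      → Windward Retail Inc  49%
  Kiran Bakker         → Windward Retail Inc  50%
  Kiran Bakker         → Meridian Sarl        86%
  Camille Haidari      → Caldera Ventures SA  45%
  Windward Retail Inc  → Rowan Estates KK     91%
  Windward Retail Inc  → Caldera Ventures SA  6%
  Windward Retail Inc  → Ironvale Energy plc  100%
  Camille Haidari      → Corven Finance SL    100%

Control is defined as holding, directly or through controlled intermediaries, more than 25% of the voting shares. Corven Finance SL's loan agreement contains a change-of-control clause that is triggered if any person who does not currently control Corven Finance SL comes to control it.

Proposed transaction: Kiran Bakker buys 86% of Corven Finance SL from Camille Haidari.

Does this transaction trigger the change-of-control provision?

The purchase adds only to Kiran's holdings (Camille's stake shrinks), so Kiran is the only person who could newly come to control Corven.
Kiran holds 50% of Windward, so Kiran controls Windward.
Windward and Kiran together hold 6% + 46% = 52% of Caldera, so Kiran controls Caldera.
Windward holds 91% of Rowan, so Kiran controls Rowan.
Windward holds 100% of Ironvale, so Kiran controls Ironvale.
Kiran holds 86% of Meridian, so Kiran controls Meridian.
Neither Kiran nor any entity Kiran controls holds any voting interest in Corven.
So before the transaction, Kiran does not control Corven.
After the purchase, Kiran holds 86% of Corven directly, and Camille's stake falls to 14%.
Kiran holds 86% of Corven, so Kiran controls Corven.
Kiran did not control Corven before and does after, so the clause is triggered.

Yes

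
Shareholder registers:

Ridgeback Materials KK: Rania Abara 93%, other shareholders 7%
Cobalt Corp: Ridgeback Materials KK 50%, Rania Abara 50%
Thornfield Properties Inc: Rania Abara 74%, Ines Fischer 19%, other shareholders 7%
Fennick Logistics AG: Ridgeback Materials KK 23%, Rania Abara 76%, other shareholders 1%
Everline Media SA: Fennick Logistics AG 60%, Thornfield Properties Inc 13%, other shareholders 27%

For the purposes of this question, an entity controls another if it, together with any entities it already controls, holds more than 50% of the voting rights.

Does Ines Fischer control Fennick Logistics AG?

No

Ines's largest direct stake is 19% in Thornfield, which does not meet the threshold, so Ines controls no company.
Neither Ines nor any entity Ines controls holds any voting interest in Fennick.
So Ines does not control Fennick.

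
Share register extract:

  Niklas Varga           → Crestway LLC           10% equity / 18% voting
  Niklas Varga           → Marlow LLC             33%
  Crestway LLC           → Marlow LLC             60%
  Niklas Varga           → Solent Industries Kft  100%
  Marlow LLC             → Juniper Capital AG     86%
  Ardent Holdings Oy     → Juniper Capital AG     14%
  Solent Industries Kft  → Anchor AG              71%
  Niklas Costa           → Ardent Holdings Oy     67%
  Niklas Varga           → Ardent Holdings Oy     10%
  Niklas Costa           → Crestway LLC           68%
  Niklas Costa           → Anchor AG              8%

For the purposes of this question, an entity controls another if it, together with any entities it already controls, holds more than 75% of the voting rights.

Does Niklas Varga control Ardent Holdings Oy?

No

Niklas Varga holds 100% of Solent, so Niklas Varga controls Solent.
In Ardent, Niklas Varga's side holds only 10%, not > 75%.
So Niklas Varga does not control Ardent.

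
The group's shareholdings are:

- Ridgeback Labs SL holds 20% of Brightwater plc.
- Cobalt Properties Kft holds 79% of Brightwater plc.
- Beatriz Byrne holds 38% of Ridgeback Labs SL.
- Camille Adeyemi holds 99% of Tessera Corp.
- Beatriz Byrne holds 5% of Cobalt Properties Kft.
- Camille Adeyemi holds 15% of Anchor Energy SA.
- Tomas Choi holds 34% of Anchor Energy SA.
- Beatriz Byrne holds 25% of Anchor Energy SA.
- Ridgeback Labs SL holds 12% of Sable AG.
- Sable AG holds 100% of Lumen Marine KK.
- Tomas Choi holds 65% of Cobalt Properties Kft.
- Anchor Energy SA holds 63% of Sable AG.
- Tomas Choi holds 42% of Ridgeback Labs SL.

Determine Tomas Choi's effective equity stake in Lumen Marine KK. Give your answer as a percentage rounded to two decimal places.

Tomas reaches Lumen along 2 paths.
Via Ridgeback → Sable: 42% × 12% × 100% = 5.04%.
Via Anchor → Sable: 34% × 63% × 100% = 21.42%.
Total: 5.04% + 21.42% = 26.46%.

26.46%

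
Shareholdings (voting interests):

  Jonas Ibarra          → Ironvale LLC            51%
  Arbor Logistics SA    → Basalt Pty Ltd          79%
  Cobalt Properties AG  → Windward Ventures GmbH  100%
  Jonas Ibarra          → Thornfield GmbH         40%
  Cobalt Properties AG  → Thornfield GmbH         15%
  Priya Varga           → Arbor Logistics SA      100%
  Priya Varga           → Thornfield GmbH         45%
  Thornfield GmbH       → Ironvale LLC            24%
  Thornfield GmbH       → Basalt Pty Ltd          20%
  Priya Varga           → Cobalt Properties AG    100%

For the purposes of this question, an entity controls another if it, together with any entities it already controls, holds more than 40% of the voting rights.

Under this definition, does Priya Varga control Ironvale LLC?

Priya holds 100% of Cobalt, so Priya controls Cobalt.
Priya and Cobalt together hold 45% + 15% = 60% of Thornfield, so Priya controls Thornfield.
Priya holds 100% of Arbor, so Priya controls Arbor.
Cobalt holds 100% of Windward, so Priya controls Windward.
Arbor and Thornfield together hold 79% + 20% = 99% of Basalt, so Priya controls Basalt.
In Ironvale, Priya's side holds only 24%, not > 40%.
So Priya does not control Ironvale.

No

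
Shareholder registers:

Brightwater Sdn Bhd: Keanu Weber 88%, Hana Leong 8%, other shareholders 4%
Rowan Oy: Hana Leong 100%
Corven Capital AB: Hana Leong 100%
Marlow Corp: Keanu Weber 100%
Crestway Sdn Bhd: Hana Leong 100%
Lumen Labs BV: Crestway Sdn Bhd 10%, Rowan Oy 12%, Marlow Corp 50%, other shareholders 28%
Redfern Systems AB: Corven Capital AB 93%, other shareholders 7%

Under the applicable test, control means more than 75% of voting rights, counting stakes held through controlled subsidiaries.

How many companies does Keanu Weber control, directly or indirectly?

2

Keanu holds 88% of Brightwater, so Keanu controls Brightwater.
Keanu holds 100% of Marlow, so Keanu controls Marlow.
No other company's threshold is met.
Keanu controls 2 companies.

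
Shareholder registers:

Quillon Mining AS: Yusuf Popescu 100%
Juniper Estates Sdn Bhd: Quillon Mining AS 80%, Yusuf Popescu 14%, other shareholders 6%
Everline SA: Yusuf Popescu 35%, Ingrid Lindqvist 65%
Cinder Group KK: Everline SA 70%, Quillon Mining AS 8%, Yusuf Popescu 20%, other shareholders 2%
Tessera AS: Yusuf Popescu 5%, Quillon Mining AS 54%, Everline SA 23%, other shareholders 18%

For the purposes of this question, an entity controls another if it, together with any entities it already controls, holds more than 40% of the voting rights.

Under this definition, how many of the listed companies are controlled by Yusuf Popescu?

Yusuf holds 100% of Quillon, so Yusuf controls Quillon.
Quillon and Yusuf together hold 80% + 14% = 94% of Juniper, so Yusuf controls Juniper.
Yusuf and Quillon together hold 5% + 54% = 59% of Tessera, so Yusuf controls Tessera.
No other company's threshold is met.
Yusuf controls 3 companies.

3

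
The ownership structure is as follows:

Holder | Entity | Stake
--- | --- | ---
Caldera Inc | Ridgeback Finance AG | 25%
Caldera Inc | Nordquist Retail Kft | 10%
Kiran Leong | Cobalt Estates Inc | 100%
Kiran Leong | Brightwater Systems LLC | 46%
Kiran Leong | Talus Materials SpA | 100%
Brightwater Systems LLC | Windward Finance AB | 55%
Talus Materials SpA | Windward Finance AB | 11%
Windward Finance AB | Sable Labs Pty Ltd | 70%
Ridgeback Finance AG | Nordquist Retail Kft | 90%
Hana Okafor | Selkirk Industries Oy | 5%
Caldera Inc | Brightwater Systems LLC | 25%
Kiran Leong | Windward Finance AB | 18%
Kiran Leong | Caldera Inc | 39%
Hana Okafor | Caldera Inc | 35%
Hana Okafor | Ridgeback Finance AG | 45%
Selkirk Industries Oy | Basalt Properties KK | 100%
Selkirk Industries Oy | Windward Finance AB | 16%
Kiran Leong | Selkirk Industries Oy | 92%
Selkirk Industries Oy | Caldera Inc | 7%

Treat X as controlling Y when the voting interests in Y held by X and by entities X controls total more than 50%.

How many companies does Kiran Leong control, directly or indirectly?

Kiran holds 100% of Cobalt, so Kiran controls Cobalt.
Kiran holds 92% of Selkirk, so Kiran controls Selkirk.
Kiran holds 100% of Talus, so Kiran controls Talus.
Selkirk holds 100% of Basalt, so Kiran controls Basalt.
No other company's threshold is met.
Kiran controls 4 companies.

4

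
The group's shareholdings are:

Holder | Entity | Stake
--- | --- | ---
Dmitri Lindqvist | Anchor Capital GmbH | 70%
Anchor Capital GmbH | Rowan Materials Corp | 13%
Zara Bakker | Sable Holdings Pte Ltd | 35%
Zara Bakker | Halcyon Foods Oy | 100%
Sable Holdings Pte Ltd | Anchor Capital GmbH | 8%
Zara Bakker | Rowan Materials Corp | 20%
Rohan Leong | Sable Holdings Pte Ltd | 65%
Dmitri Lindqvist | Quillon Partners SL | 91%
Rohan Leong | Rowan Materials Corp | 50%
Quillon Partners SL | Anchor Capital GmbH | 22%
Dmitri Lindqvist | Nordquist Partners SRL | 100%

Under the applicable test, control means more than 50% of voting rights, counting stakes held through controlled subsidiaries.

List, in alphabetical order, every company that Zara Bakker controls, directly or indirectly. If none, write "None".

Halcyon Foods Oy

Zara holds 100% of Halcyon, so Zara controls Halcyon.
No other company's threshold is met.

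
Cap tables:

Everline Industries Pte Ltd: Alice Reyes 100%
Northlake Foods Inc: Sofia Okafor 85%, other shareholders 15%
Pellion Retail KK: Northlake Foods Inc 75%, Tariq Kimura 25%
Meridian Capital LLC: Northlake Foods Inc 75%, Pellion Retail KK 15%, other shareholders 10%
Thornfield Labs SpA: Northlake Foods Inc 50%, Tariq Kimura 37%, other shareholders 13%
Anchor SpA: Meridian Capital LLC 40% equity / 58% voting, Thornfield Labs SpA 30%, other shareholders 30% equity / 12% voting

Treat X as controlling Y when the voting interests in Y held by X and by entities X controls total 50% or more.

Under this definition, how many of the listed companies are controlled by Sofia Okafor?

5

Sofia holds 85% of Northlake, so Sofia controls Northlake.
Northlake holds 75% of Pellion, so Sofia controls Pellion.
Northlake and Pellion together hold 75% + 15% = 90% of Meridian, so Sofia controls Meridian.
Northlake holds 50% of Thornfield, so Sofia controls Thornfield.
Meridian and Thornfield together hold 58% + 30% = 88% of Anchor, so Sofia controls Anchor.
No other company's threshold is met.
Sofia controls 5 companies.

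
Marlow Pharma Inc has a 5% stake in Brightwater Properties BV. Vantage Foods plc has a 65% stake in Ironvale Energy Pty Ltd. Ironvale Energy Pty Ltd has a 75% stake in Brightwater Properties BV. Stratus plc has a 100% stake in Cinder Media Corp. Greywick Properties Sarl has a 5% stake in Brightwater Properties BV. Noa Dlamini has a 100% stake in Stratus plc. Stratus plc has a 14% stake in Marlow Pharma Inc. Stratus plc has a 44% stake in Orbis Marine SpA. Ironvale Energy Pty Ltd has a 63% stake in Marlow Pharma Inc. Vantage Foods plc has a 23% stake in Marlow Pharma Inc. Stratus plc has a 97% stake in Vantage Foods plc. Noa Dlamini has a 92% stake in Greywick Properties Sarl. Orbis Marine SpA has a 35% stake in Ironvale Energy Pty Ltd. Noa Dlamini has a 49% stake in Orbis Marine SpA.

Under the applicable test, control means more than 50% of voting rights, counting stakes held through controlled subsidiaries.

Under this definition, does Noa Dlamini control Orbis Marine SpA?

Yes

Noa holds 100% of Stratus, so Noa controls Stratus.
Stratus and Noa together hold 44% + 49% = 93% of Orbis, so Noa controls Orbis.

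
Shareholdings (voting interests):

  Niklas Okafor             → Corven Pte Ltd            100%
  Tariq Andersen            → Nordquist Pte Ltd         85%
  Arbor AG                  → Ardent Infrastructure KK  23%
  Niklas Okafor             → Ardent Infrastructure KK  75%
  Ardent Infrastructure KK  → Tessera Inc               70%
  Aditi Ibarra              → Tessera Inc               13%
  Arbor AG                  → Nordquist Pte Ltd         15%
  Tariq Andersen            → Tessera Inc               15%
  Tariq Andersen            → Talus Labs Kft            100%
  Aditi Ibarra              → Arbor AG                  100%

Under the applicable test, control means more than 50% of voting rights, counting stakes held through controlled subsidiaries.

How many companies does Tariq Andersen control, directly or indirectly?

Tariq holds 100% of Talus, so Tariq controls Talus.
Tariq holds 85% of Nordquist, so Tariq controls Nordquist.
No other company's threshold is met.
Tariq controls 2 companies.

2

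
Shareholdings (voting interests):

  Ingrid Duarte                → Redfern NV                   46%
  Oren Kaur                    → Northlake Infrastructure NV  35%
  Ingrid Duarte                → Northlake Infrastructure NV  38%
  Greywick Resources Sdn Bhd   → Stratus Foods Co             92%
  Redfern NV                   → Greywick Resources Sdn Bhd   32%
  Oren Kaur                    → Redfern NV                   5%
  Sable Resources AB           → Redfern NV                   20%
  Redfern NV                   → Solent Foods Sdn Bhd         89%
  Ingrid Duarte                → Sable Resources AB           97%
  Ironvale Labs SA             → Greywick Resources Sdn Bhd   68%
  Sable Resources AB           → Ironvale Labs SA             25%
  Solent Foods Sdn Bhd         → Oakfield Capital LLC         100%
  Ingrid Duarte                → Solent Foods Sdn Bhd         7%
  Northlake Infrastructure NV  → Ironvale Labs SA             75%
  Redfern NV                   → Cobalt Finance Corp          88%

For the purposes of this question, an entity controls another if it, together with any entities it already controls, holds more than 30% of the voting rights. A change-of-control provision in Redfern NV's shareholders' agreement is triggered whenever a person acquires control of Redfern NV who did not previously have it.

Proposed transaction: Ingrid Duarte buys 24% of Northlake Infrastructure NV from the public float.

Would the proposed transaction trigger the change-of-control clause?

The purchase changes only Ingrid's holdings, so Ingrid is the only person who could newly come to control Redfern.
Ingrid holds 97% of Sable, so Ingrid controls Sable.
Sable and Ingrid together hold 20% + 46% = 66% of Redfern, so Ingrid controls Redfern.
So Ingrid already controls Redfern before the transaction.
After the purchase, Ingrid's direct stake in Northlake rises to 38% + 24% = 62%.
Ingrid controlled Redfern already, so this is not a new person acquiring control; every other person's position is unchanged or reduced.
No new person acquires control, so the clause is not triggered.

No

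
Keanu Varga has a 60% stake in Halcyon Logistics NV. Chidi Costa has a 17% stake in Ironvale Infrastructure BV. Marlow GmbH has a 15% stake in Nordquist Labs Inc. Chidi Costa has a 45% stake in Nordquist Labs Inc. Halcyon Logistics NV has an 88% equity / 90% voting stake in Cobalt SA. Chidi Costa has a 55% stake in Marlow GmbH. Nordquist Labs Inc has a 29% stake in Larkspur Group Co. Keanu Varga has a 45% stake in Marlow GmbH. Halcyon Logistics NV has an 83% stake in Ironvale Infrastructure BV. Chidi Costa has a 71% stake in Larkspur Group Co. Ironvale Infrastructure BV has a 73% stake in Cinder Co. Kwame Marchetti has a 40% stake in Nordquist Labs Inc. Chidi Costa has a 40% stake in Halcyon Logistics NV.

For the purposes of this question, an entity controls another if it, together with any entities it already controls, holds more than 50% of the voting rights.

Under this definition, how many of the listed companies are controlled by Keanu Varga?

4

Keanu holds 60% of Halcyon, so Keanu controls Halcyon.
Halcyon holds 83% of Ironvale, so Keanu controls Ironvale.
Halcyon holds 90% of Cobalt, so Keanu controls Cobalt.
Ironvale holds 73% of Cinder, so Keanu controls Cinder.
No other company's threshold is met.
Keanu controls 4 companies.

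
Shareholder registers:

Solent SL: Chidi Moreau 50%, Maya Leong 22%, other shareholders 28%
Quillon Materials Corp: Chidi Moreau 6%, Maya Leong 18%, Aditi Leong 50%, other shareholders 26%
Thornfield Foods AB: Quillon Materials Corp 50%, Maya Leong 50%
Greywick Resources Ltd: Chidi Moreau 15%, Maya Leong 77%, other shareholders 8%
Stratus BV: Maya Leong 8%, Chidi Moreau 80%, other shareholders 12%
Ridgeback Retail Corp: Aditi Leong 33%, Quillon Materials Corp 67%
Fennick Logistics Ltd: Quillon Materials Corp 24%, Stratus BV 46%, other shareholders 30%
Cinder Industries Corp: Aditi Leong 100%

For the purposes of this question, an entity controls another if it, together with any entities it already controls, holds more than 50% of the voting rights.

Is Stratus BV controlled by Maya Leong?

No

Maya holds 77% of Greywick, so Maya controls Greywick.
In Stratus, Maya's side holds only 8%, not > 50%.
So Maya does not control Stratus.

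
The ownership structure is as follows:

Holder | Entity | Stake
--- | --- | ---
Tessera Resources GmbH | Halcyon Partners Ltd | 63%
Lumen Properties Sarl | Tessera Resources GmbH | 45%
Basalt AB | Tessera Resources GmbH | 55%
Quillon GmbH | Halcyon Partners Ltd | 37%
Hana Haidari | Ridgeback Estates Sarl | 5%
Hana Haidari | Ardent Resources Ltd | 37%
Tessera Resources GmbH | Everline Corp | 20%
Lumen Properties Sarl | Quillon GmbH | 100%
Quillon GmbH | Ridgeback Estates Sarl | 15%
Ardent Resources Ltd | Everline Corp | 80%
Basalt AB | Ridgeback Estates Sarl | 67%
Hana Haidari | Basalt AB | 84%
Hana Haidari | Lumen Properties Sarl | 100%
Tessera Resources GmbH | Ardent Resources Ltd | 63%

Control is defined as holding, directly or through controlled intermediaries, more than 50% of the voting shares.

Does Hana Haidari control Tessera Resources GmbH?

Yes

Hana holds 100% of Lumen, so Hana controls Lumen.
Hana holds 84% of Basalt, so Hana controls Basalt.
Lumen and Basalt together hold 45% + 55% = 100% of Tessera, so Hana controls Tessera.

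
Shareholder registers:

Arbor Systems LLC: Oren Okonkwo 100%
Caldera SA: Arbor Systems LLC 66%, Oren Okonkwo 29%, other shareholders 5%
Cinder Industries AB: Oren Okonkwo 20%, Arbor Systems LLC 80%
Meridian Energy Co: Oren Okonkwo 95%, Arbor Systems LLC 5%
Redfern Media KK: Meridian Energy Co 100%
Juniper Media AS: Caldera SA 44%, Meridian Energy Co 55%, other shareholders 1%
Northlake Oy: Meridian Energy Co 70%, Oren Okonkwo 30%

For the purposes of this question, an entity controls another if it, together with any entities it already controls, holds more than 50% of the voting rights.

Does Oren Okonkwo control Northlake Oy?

Yes

Oren holds 100% of Arbor, so Oren controls Arbor.
Oren and Arbor together hold 95% + 5% = 100% of Meridian, so Oren controls Meridian.
Meridian and Oren together hold 70% + 30% = 100% of Northlake, so Oren controls Northlake.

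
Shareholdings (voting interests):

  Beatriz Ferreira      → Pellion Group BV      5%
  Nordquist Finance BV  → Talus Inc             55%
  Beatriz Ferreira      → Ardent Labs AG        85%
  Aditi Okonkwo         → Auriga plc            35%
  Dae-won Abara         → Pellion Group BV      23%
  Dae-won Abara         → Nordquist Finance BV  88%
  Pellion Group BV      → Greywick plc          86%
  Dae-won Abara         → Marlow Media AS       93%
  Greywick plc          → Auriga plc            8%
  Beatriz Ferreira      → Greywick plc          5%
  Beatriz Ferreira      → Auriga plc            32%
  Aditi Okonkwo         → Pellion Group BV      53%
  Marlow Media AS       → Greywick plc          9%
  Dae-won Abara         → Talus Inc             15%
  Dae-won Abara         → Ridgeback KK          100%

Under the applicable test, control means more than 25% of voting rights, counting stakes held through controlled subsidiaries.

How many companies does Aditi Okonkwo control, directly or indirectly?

3

Aditi holds 53% of Pellion, so Aditi controls Pellion.
Pellion holds 86% of Greywick, so Aditi controls Greywick.
Greywick and Aditi together hold 8% + 35% = 43% of Auriga, so Aditi controls Auriga.
No other company's threshold is met.
Aditi controls 3 companies.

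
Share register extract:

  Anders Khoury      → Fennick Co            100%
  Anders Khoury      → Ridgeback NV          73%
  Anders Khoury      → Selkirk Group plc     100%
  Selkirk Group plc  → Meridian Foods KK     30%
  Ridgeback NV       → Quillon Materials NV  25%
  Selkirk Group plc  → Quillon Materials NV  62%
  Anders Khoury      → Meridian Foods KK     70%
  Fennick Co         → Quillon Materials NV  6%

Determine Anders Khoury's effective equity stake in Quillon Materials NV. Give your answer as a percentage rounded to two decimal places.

86.25%

Anders reaches Quillon along 3 paths.
Via Ridgeback: 73% × 25% = 18.25%.
Via Selkirk: 100% × 62% = 62%.
Via Fennick: 100% × 6% = 6%.
Total: 18.25% + 62% + 6% = 86.25%.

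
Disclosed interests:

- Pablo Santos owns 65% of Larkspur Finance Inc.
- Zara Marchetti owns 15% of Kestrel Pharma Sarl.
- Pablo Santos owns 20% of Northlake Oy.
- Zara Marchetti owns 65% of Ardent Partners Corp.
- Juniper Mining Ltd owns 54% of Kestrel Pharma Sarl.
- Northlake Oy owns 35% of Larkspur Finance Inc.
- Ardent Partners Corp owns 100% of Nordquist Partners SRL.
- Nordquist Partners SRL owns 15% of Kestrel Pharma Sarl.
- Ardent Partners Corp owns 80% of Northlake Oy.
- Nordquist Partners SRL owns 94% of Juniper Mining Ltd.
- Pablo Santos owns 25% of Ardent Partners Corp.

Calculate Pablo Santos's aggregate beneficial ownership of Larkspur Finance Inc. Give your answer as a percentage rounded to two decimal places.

Pablo reaches Larkspur along 3 paths.
Direct stake: 65% = 65%.
Via Ardent → Northlake: 25% × 80% × 35% = 7%.
Via Northlake: 20% × 35% = 7%.
Total: 65% + 7% + 7% = 79%.
Rounded: 79.00%.

79.00%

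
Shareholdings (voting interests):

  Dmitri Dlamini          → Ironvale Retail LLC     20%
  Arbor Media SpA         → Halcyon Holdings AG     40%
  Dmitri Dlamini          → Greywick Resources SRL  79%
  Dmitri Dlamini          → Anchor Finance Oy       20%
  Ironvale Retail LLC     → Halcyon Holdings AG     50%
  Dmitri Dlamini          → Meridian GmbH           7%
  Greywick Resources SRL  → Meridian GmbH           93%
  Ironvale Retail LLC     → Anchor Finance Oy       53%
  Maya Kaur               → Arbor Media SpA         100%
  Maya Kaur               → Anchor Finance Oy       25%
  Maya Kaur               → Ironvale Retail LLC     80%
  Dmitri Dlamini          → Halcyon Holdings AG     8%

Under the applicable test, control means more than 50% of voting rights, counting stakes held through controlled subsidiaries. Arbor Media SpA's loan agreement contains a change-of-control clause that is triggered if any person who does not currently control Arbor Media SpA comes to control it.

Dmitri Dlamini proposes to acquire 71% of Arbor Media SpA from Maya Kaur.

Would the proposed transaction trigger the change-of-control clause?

The purchase adds only to Dmitri's holdings (Maya's stake shrinks), so Dmitri is the only person who could newly come to control Arbor.
Dmitri holds 79% of Greywick, so Dmitri controls Greywick.
Dmitri and Greywick together hold 7% + 93% = 100% of Meridian, so Dmitri controls Meridian.
Neither Dmitri nor any entity Dmitri controls holds any voting interest in Arbor.
So before the transaction, Dmitri does not control Arbor.
After the purchase, Dmitri holds 71% of Arbor directly, and Maya's stake falls to 29%.
Dmitri holds 71% of Arbor, so Dmitri controls Arbor.
Dmitri did not control Arbor before and does after, so the clause is triggered.

Yes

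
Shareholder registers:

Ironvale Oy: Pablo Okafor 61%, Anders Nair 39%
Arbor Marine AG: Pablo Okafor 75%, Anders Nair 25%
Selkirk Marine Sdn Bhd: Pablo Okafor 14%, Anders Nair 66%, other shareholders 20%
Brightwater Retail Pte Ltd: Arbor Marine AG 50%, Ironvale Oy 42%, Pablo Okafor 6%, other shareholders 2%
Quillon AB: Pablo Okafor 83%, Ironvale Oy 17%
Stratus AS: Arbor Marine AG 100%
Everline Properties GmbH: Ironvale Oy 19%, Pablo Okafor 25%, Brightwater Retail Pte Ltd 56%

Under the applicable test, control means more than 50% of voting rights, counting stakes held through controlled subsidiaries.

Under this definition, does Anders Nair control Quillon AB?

Anders holds 66% of Selkirk, so Anders controls Selkirk.
Neither Anders nor any entity Anders controls holds any voting interest in Quillon.
So Anders does not control Quillon.

No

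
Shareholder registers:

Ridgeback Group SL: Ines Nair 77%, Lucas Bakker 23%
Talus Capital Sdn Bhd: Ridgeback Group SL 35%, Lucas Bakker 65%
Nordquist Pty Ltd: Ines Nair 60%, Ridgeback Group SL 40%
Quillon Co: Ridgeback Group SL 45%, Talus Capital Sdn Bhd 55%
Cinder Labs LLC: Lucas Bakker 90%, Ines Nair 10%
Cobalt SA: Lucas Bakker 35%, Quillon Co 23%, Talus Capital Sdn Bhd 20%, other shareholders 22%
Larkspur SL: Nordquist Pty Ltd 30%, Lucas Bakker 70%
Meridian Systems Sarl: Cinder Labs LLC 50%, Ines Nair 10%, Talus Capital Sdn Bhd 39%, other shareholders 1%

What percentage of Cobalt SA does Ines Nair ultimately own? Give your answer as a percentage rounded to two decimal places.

Ines reaches Cobalt along 3 paths.
Via Ridgeback → Quillon: 77% × 45% × 23% = 7.9695%.
Via Ridgeback → Talus → Quillon: 77% × 35% × 55% × 23% = 3.409175%.
Via Ridgeback → Talus: 77% × 35% × 20% = 5.39%.
Total: 7.9695% + 3.409175% + 5.39% = 16.768675%.
Rounded: 16.77%.

16.77%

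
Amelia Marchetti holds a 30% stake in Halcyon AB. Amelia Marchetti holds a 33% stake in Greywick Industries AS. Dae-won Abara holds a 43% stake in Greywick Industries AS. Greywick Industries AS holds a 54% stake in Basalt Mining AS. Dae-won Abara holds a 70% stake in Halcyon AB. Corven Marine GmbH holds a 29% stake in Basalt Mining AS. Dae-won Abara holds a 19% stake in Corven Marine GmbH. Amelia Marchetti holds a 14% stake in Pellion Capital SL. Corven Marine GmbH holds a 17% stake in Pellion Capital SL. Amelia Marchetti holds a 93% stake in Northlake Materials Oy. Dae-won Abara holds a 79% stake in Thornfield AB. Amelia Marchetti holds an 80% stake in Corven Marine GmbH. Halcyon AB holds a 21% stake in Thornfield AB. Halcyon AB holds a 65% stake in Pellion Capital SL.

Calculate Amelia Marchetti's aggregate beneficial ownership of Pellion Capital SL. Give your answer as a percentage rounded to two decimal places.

Amelia reaches Pellion along 3 paths.
Via Corven: 80% × 17% = 13.6%.
Via Halcyon: 30% × 65% = 19.5%.
Direct stake: 14% = 14%.
Total: 13.6% + 19.5% + 14% = 47.1%.
Rounded: 47.10%.

47.10%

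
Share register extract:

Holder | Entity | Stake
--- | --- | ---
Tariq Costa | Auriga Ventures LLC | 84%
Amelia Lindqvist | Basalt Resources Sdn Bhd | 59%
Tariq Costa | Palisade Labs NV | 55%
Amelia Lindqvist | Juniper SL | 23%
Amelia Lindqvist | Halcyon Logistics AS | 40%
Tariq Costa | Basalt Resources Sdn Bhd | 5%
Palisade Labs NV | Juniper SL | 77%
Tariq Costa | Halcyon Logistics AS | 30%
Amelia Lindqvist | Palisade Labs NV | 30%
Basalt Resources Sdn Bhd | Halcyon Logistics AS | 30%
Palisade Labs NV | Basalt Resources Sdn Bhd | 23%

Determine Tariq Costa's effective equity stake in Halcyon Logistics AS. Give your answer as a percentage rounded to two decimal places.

35.30%

Tariq reaches Halcyon along 3 paths.
Via Basalt: 5% × 30% = 1.5%.
Via Palisade → Basalt: 55% × 23% × 30% = 3.795%.
Direct stake: 30% = 30%.
Total: 1.5% + 3.795% + 30% = 35.295%.
Rounded: 35.30%.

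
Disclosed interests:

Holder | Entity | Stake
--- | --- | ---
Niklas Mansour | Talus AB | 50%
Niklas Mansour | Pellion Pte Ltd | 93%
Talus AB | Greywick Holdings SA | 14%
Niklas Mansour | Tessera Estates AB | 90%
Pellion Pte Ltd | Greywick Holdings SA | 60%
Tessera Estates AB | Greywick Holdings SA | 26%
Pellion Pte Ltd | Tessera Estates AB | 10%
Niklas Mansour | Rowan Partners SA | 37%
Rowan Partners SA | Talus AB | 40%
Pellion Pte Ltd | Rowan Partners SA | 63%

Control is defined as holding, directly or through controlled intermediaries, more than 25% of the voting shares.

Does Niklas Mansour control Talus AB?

Niklas holds 93% of Pellion, so Niklas controls Pellion.
Pellion and Niklas together hold 63% + 37% = 100% of Rowan, so Niklas controls Rowan.
Rowan and Niklas together hold 40% + 50% = 90% of Talus, so Niklas controls Talus.

Yes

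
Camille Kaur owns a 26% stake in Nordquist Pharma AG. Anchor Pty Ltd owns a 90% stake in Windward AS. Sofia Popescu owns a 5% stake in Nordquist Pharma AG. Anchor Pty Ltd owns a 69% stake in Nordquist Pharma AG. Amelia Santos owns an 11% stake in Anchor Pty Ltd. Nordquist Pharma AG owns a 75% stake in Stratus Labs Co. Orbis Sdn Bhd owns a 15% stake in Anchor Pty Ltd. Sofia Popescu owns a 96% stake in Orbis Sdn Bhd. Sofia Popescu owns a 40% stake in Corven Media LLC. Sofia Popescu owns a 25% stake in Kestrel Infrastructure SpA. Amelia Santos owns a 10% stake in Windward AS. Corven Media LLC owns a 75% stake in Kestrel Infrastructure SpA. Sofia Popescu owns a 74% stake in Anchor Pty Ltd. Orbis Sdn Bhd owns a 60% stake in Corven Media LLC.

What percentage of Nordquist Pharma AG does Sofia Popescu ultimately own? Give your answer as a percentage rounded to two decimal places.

Sofia reaches Nordquist along 3 paths.
Via Orbis → Anchor: 96% × 15% × 69% = 9.936%.
Via Anchor: 74% × 69% = 51.06%.
Direct stake: 5% = 5%.
Total: 9.936% + 51.06% + 5% = 65.996%.
Rounded: 66.00%.

66.00%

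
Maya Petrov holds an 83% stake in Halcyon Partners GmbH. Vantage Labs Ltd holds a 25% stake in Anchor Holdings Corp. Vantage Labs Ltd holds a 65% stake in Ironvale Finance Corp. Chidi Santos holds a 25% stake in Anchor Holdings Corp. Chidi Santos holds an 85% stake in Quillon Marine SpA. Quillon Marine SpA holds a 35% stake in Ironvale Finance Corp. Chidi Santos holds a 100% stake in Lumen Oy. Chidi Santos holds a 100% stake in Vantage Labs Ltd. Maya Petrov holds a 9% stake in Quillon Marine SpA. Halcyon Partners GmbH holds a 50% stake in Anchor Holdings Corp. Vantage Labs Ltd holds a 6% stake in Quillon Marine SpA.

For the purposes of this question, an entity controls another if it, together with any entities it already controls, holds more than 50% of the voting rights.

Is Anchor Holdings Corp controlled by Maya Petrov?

No

Maya holds 83% of Halcyon, so Maya controls Halcyon.
In Anchor, Maya's side holds only 50%, not > 50%.
So Maya does not control Anchor.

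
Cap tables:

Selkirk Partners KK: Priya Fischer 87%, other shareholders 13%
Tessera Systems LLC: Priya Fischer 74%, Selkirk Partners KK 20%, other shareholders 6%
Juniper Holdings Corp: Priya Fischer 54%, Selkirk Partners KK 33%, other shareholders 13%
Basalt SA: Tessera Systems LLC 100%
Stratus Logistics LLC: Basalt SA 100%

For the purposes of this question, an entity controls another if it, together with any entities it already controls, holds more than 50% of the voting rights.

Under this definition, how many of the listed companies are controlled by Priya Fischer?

5

Priya holds 87% of Selkirk, so Priya controls Selkirk.
Priya and Selkirk together hold 74% + 20% = 94% of Tessera, so Priya controls Tessera.
Priya and Selkirk together hold 54% + 33% = 87% of Juniper, so Priya controls Juniper.
Tessera holds 100% of Basalt, so Priya controls Basalt.
Basalt holds 100% of Stratus, so Priya controls Stratus.
Priya controls 5 companies.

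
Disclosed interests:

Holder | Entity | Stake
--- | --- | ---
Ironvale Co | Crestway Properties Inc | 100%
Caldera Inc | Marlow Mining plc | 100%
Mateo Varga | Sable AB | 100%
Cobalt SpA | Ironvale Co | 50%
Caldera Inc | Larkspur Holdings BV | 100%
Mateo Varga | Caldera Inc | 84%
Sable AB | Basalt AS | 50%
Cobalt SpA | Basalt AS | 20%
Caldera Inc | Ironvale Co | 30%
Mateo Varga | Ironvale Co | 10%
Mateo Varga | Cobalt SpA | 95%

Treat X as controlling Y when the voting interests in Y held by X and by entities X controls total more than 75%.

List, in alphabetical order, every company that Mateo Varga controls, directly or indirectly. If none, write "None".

Mateo holds 84% of Caldera, so Mateo controls Caldera.
Mateo holds 100% of Sable, so Mateo controls Sable.
Mateo holds 95% of Cobalt, so Mateo controls Cobalt.
Caldera holds 100% of Marlow, so Mateo controls Marlow.
Caldera and Cobalt and Mateo together hold 30% + 50% + 10% = 90% of Ironvale, so Mateo controls Ironvale.
Caldera holds 100% of Larkspur, so Mateo controls Larkspur.
Ironvale holds 100% of Crestway, so Mateo controls Crestway.
No other company's threshold is met.

Caldera Inc, Cobalt SpA, Crestway Properties Inc, Ironvale Co, Larkspur Holdings BV, Marlow Mining plc, Sable AB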